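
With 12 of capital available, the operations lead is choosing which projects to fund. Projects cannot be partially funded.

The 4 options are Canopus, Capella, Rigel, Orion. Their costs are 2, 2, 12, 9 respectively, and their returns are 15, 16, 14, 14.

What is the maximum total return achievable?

31

This is a 0-1 knapsack instance.
Canopus + Orion: cost 2 + 9 = 11 ≤ 12, return 15 + 14 = 29.
Capella + Orion: cost 2 + 9 = 11 ≤ 12, return 16 + 14 = 30.
Canopus + Capella: cost 2 + 2 = 4 ≤ 12, return 15 + 16 = 31.
Best is Canopus and Capella with total return 31.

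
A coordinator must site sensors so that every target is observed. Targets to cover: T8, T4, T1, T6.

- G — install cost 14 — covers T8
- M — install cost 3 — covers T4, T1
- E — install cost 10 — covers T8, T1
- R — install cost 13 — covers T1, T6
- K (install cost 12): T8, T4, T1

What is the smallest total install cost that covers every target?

25

The greedy cost-per-new-target heuristic would pick M, E, and R for 26, but a cheaper cover exists.
Choose R and K: together they cover T8, T4, T1, T6 — every target.
Total install cost: 13 + 12 = 25.
No cover costs less than 25.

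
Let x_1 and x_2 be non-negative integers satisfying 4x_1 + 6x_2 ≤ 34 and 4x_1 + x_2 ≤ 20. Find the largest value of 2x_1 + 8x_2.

The continuous relaxation peaks at (0, 5.67) with value 45.33; rounding to a feasible lattice point costs some objective.
(x_1,x_2)=(1,5): 4·1+6·5=34≤34, 4·1+1·5=9≤20, objective 42.
(x_1,x_2)=(0,5): 4·0+6·5=30≤34, 4·0+1·5=5≤20, objective 40.
(x_1,x_2)=(2,4): 4·2+6·4=32≤34, 4·2+1·4=12≤20, objective 36.
(x_1,x_2)=(1,4): 4·1+6·4=28≤34, 4·1+1·4=8≤20, objective 34.
The best lattice point is (1,5), giving 42.

42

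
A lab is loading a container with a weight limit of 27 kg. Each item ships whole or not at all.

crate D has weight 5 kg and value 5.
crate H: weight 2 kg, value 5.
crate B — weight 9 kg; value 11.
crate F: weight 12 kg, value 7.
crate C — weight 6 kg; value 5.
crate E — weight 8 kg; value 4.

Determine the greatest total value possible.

26

crate H + crate B + crate C + crate E: weight 2 + 9 + 6 + 8 = 25 ≤ 27, value 5 + 11 + 5 + 4 = 25.
crate D + crate H + crate B + crate E: weight 5 + 2 + 9 + 8 = 24 ≤ 27, value 5 + 5 + 11 + 4 = 25.
crate D + crate H + crate B + crate C: weight 5 + 2 + 9 + 6 = 22 ≤ 27, value 5 + 5 + 11 + 5 = 26.
Best is crate D, crate H, crate B, and crate C with total value 26.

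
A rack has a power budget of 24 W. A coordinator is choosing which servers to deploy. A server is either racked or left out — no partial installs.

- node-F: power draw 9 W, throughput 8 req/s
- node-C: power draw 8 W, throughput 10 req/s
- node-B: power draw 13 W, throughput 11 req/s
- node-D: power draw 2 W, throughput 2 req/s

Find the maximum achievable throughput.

Take node-C, node-B, and node-D: power draw 8 + 13 + 2 = 23 ≤ 24, throughput 10 + 11 + 2 = 23.
No other feasible combination does better.

23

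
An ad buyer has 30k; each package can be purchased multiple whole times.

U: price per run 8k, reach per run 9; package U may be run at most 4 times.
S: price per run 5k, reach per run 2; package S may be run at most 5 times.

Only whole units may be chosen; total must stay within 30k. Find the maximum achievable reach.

This is a bounded integer knapsack.
3×U: price 24 ≤ 30, reach 3·9 = 27.
3×U and 1×S: price 29 ≤ 30, reach 3·9 + 1·2 = 29.
Best is 29.

29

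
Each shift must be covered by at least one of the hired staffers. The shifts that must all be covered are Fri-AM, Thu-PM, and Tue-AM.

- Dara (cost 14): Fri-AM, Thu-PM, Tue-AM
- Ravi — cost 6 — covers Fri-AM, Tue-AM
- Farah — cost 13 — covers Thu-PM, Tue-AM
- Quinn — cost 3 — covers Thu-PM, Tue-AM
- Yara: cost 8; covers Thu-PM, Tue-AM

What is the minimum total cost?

9

Choose Ravi and Quinn: together they cover Fri-AM, Thu-PM, Tue-AM — every shift.
Total cost: 6 + 3 = 9.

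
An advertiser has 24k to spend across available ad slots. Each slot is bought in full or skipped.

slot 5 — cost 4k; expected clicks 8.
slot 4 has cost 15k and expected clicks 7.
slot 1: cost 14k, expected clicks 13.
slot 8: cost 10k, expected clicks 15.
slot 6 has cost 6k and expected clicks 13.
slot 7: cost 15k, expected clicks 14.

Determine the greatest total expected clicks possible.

36

Take slot 5, slot 8, and slot 6: cost 4 + 10 + 6 = 20 ≤ 24, expected clicks 8 + 15 + 13 = 36.
No other feasible combination does better.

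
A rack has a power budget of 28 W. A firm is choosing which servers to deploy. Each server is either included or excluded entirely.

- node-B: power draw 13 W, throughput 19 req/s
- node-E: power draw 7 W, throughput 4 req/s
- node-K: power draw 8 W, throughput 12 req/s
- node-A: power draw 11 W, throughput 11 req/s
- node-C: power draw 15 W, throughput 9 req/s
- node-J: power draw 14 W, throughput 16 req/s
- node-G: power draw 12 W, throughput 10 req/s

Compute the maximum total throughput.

Treat it as a binary knapsack problem.
Take node-B and node-J: power draw 13 + 14 = 27 ≤ 28, throughput 19 + 16 = 35.
No feasible combination exceeds this.

35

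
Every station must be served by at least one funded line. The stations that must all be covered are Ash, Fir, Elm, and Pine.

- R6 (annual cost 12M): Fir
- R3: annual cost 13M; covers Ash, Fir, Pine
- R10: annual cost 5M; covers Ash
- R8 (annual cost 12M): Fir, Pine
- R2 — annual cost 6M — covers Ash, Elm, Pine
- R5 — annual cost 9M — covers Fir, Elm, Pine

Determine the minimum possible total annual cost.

This is an integer covering problem.
Choose R10 and R5: together they cover Ash, Fir, Elm, Pine — every station.
Total annual cost: 5 + 9 = 14.

14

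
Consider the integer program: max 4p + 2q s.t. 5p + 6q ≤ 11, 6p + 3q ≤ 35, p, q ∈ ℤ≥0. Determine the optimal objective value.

8

The continuous relaxation peaks at (2.2, 0) with value 8.80; rounding to a feasible lattice point costs some objective.
(p,q)=(2,0) is feasible, giving 8.
(p,q)=(1,1) is feasible, giving 6.
(p,q)=(1,0) is feasible, giving 4.
No feasible integer point exceeds 8.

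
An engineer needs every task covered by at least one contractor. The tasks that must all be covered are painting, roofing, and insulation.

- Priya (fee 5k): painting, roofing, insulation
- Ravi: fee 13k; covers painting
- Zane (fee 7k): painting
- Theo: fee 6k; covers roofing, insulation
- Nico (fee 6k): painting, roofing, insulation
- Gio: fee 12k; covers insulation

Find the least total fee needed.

Priya alone covers painting, roofing, insulation — every task.
Total fee: 5.
No cover costs less than 5.

5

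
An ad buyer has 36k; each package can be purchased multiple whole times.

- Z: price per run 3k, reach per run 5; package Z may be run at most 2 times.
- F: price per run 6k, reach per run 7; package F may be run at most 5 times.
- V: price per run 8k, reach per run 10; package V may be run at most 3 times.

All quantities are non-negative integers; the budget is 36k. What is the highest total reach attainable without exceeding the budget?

2×Z and 5×F: price 36 ≤ 36, reach 2·5 + 5·7 = 45.
2×Z, 1×F, and 3×V: price 36 ≤ 36, reach 2·5 + 1·7 + 3·10 = 47.
Best is 47.

47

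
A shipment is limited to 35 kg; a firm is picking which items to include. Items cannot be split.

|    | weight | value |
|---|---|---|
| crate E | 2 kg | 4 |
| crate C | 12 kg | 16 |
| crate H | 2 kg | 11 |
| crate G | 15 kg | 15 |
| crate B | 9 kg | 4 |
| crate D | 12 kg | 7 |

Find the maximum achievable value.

46

Take crate E, crate C, crate H, and crate G: weight 2 + 12 + 2 + 15 = 31 ≤ 35, value 4 + 16 + 11 + 15 = 46.
No other feasible combination does better.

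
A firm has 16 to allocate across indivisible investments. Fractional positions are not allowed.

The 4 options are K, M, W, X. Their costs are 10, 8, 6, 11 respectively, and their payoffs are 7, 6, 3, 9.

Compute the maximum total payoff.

This is an integer program with binary decision variables.
Take K and W: cost 10 + 6 = 16 ≤ 16, payoff 7 + 3 = 10.
No other feasible combination does better.

10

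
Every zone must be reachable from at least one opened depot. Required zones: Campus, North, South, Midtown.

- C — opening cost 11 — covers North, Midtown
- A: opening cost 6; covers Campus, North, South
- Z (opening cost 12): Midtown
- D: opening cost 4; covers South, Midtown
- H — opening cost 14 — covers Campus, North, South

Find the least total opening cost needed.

10

Choose A and D: together they cover Campus, North, South, Midtown — every zone.
Total opening cost: 6 + 4 = 10.
No cover costs less than 10.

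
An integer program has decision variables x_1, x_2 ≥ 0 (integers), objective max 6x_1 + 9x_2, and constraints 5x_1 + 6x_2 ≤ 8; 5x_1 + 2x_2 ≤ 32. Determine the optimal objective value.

9

(x_1,x_2)=(0,1): 5·0+6·1=6≤8, 5·0+2·1=2≤32, objective 9.
(x_1,x_2)=(1,0): 5·1+6·0=5≤8, 5·1+2·0=5≤32, objective 6.
Maximum is 9 at (x_1,x_2)=(0,1).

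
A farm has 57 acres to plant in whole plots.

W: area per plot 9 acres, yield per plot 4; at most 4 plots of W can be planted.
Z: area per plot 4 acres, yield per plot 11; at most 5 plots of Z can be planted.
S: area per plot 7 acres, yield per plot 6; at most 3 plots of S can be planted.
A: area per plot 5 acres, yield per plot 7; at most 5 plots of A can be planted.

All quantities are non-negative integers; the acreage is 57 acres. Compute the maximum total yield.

This is a bounded integer knapsack.
Z has the best ratio (11/4); taking only Z gives at most 5×11 = 55 (stopped by the supply cap of 5).
Mixing does better — 5×Z, 1×S, and 5×A: area 52 ≤ 57, yield 5·11 + 1·6 + 5·7 = 96.

96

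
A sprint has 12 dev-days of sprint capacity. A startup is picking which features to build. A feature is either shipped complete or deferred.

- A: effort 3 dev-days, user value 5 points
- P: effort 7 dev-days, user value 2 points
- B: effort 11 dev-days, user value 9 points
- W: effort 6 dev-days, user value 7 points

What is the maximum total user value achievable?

This is a 0-1 knapsack instance.
Take A and W: effort 3 + 6 = 9 ≤ 12, user value 5 + 7 = 12.
No other feasible combination does better.

12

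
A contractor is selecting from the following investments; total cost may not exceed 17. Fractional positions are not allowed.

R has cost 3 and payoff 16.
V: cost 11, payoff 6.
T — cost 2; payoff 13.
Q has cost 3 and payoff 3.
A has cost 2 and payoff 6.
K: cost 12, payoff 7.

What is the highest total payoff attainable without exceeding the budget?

Allowing fractional choices, the relaxed optimum would be about 42.1, but investments are indivisible.
R + T + Q + A: cost 3 + 2 + 3 + 2 = 10 ≤ 17, payoff 16 + 13 + 3 + 6 = 38.
R + T + K: cost 3 + 2 + 12 = 17 ≤ 17, payoff 16 + 13 + 7 = 36.
Best is R, T, Q, and A with total payoff 38.

38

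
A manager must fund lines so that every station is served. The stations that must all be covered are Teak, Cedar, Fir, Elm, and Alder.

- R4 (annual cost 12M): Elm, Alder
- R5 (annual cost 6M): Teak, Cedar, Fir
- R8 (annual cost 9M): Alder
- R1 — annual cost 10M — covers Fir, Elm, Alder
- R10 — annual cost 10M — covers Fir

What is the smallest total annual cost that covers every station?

16

Choose R5 and R1: together they cover Teak, Cedar, Fir, Elm, Alder — every station.
Total annual cost: 6 + 10 = 16.
No cover costs less than 16.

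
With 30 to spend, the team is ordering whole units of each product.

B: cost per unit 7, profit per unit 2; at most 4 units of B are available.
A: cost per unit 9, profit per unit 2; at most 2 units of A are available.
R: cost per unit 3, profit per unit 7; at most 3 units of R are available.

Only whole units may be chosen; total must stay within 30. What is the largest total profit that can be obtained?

27

R has the best ratio (7/3); taking only R gives at most 3×7 = 21 (stopped by the supply cap of 3).
Mixing does better — 3×B and 3×R: cost 30 ≤ 30, profit 3·2 + 3·7 = 27.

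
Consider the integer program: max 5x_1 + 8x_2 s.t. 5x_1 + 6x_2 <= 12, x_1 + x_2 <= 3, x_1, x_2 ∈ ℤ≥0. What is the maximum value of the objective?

(x_1,x_2)=(0,2): 5·0+6·2=12≤12, 1·0+1·2=2≤3, objective 16.
(x_1,x_2)=(1,1): 5·1+6·1=11≤12, 1·1+1·1=2≤3, objective 13.
(x_1,x_2)=(0,1): 5·0+6·1=6≤12, 1·0+1·1=1≤3, objective 8.
Maximum is 16 at (x_1,x_2)=(0,2).

16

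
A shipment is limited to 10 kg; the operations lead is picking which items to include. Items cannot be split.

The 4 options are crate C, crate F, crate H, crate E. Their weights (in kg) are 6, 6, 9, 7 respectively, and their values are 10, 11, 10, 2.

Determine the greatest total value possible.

Take crate F: weight 6 ≤ 10, value 11.
No other feasible combination does better.

11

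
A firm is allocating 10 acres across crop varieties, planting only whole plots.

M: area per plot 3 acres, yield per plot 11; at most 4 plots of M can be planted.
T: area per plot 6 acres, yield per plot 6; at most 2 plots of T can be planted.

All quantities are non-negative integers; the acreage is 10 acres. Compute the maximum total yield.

33

This is a bounded integer knapsack.
2×M: area 6 ≤ 10, yield 2·11 = 22.
3×M: area 9 ≤ 10, yield 3·11 = 33.
Best is 33.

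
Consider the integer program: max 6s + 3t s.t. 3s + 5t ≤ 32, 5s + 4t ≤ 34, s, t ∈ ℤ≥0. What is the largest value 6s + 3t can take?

(s,t)=(6,1): 3·6+5·1=23≤32, 5·6+4·1=34≤34, objective 39.
(s,t)=(6,0): 3·6+5·0=18≤32, 5·6+4·0=30≤34, objective 36.
(s,t)=(5,2): 3·5+5·2=25≤32, 5·5+4·2=33≤34, objective 36.
(s,t)=(5,1): 3·5+5·1=20≤32, 5·5+4·1=29≤34, objective 33.
No feasible integer point exceeds 39.

39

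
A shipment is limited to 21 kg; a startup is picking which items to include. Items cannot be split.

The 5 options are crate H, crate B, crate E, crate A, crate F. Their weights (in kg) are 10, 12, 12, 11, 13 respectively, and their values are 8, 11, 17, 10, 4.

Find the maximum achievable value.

crate E: weight 12 ≤ 21, value 17.
crate H + crate A: weight 10 + 11 = 21 ≤ 21, value 8 + 10 = 18.
crate B: weight 12 ≤ 21, value 11.
Best is crate H and crate A with total value 18.

18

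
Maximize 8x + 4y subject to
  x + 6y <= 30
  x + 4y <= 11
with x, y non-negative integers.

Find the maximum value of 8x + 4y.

(x,y)=(11,0) is feasible, giving 88.
(x,y)=(10,0) is feasible, giving 80.
No feasible integer point exceeds 88.

88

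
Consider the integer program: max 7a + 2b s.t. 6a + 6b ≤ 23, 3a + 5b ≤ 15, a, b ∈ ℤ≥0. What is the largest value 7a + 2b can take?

21

(a,b)=(3,0): 6·3+6·0=18≤23, 3·3+5·0=9≤15, objective 21.
(a,b)=(2,1): 6·2+6·1=18≤23, 3·2+5·1=11≤15, objective 16.
Maximum is 21 at (a,b)=(3,0).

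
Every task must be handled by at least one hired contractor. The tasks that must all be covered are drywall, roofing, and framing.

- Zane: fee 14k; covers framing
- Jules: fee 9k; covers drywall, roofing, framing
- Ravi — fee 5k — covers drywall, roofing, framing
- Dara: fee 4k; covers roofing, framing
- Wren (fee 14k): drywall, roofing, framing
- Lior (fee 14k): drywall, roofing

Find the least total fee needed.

Ravi alone covers drywall, roofing, framing — every task.
Total fee: 5.
No cover costs less than 5.

5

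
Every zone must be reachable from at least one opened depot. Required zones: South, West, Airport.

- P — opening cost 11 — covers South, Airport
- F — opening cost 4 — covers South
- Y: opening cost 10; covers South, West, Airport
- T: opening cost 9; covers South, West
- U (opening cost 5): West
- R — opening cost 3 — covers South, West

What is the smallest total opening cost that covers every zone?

The greedy cost-per-new-zone heuristic would pick R and Y for 13, but a cheaper cover exists.
Y alone covers South, West, Airport — every zone.
Total opening cost: 10.
No cover costs less than 10.

10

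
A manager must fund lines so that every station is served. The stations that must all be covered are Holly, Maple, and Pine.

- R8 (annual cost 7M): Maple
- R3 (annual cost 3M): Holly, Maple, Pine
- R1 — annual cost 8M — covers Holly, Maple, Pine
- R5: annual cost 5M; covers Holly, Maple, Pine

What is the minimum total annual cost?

This is a weighted set-cover instance.
R3 alone covers Holly, Maple, Pine — every station.
Total annual cost: 3.
No cover costs less than 3.

3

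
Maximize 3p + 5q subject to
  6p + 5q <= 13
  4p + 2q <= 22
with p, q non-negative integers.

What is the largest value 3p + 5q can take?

Relaxing integrality, the LP optimum is 13.00 at (p,q) = (0, 2.6), which is not an integer point.
(p,q)=(0,2): 6·0+5·2=10≤13, 4·0+2·2=4≤22, objective 10.
(p,q)=(1,1): 6·1+5·1=11≤13, 4·1+2·1=6≤22, objective 8.
(p,q)=(0,1): 6·0+5·1=5≤13, 4·0+2·1=2≤22, objective 5.
The best lattice point is (0,2), giving 10.

10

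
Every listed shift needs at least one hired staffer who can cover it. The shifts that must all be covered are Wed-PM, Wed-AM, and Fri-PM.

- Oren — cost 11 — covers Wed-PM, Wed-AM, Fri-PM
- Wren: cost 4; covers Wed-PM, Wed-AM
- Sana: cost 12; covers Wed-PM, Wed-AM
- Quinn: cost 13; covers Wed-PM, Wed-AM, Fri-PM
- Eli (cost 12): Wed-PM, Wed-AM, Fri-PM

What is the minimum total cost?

Oren alone covers Wed-PM, Wed-AM, Fri-PM — every shift.
Total cost: 11.

11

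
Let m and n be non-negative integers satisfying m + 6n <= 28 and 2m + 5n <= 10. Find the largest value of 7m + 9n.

(m,n)=(5,0): 1·5+6·0=5≤28, 2·5+5·0=10≤10, objective 35.
(m,n)=(4,0): 1·4+6·0=4≤28, 2·4+5·0=8≤10, objective 28.
Maximum is 35 at (m,n)=(5,0).

35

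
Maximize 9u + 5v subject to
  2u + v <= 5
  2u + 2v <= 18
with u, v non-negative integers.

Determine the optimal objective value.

(u,v)=(0,5): 2·0+1·5=5≤5, 2·0+2·5=10≤18, objective 25.
(u,v)=(0,4): 2·0+1·4=4≤5, 2·0+2·4=8≤18, objective 20.
No feasible integer point exceeds 25.

25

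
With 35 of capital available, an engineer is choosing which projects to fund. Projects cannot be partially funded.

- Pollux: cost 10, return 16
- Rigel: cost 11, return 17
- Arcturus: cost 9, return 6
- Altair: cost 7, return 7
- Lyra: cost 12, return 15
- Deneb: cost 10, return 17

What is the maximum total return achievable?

50

Take Pollux, Rigel, and Deneb: cost 10 + 11 + 10 = 31 ≤ 35, return 16 + 17 + 17 = 50.
No other feasible combination does better.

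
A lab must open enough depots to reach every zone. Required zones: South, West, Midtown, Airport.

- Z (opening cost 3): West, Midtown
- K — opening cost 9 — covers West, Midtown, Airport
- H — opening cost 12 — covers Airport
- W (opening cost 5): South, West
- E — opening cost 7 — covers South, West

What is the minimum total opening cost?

14

The greedy cost-per-new-zone heuristic would pick Z, W, and K for 17, but a cheaper cover exists.
Choose K and W: together they cover South, West, Midtown, Airport — every zone.
Total opening cost: 9 + 5 = 14.
No cover costs less than 14.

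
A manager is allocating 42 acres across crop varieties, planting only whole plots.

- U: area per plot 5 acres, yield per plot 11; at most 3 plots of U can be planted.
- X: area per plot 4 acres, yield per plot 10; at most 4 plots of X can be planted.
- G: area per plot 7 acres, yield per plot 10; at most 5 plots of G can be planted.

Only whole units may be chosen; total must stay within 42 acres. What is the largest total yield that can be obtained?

X has the best ratio (10/4); taking only X gives at most 4×10 = 40 (stopped by the supply cap of 4).
Mixing does better — 3×U, 3×X, and 2×G: area 41 ≤ 42, yield 3·11 + 3·10 + 2·10 = 83.

83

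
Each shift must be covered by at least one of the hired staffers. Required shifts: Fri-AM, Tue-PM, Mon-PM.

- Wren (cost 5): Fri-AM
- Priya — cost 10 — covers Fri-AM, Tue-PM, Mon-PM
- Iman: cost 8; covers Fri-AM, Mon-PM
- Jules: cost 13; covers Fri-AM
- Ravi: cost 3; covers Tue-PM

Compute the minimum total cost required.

The greedy cost-per-new-shift heuristic would pick Ravi and Iman for 11, but a cheaper cover exists.
Priya alone covers Fri-AM, Tue-PM, Mon-PM — every shift.
Total cost: 10.
No cover costs less than 10.

10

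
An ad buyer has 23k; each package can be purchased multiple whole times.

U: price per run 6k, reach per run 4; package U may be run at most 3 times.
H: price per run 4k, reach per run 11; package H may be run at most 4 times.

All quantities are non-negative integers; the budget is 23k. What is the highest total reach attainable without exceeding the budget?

48

1×U and 4×H: price 22 ≤ 23, reach 1·4 + 4·11 = 48.
4×H: price 16 ≤ 23, reach 4·11 = 44.
Best is 48.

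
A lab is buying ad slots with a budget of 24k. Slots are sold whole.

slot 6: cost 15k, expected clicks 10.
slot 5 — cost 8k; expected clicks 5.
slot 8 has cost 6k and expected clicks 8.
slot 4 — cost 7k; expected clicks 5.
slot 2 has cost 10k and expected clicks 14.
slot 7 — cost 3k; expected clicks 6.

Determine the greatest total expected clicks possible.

This is a 0-1 knapsack instance.
Allowing fractional choices, the relaxed optimum would be about 31.6, but ad slots are indivisible.
slot 8 + slot 2 + slot 7: cost 6 + 10 + 3 = 19 ≤ 24, expected clicks 8 + 14 + 6 = 28.
slot 8 + slot 4 + slot 2: cost 6 + 7 + 10 = 23 ≤ 24, expected clicks 8 + 5 + 14 = 27.
Best is slot 8, slot 2, and slot 7 with total expected clicks 28.

28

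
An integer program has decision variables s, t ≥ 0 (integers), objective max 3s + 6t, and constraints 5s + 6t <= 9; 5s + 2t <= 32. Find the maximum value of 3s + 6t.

6

The continuous relaxation peaks at (0, 1.5) with value 9.00; rounding to a feasible lattice point costs some objective.
(s,t)=(0,1) is feasible, giving 6.
(s,t)=(1,0) is feasible, giving 3.
No feasible integer point exceeds 6.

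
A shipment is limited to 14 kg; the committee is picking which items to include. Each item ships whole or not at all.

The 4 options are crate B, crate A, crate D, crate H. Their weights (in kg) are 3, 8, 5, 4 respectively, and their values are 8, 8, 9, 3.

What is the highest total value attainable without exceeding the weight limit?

This is a 0-1 knapsack instance.
crate B + crate D: weight 3 + 5 = 8 ≤ 14, value 8 + 9 = 17.
crate A + crate D: weight 8 + 5 = 13 ≤ 14, value 8 + 9 = 17.
crate B + crate D + crate H: weight 3 + 5 + 4 = 12 ≤ 14, value 8 + 9 + 3 = 20.
Best is crate B, crate D, and crate H with total value 20.

20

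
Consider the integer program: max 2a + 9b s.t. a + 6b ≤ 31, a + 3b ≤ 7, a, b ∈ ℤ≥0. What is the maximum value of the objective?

The continuous relaxation peaks at (0, 2.33) with value 21.00; rounding to a feasible lattice point costs some objective.
(a,b)=(1,2): 1·1+6·2=13≤31, 1·1+3·2=7≤7, objective 20.
(a,b)=(0,2): 1·0+6·2=12≤31, 1·0+3·2=6≤7, objective 18.
(a,b)=(2,1): 1·2+6·1=8≤31, 1·2+3·1=5≤7, objective 13.
No feasible integer point exceeds 20.

20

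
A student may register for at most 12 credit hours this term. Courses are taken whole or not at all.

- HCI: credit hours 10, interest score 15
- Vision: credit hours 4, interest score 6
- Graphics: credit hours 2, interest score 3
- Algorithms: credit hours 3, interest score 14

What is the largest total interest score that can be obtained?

23

Allowing fractional choices, the relaxed optimum would be about 27.5, but courses are indivisible.
Vision + Algorithms: credit hours 4 + 3 = 7 ≤ 12, interest score 6 + 14 = 20.
Vision + Graphics + Algorithms: credit hours 4 + 2 + 3 = 9 ≤ 12, interest score 6 + 3 + 14 = 23.
HCI + Graphics: credit hours 10 + 2 = 12 ≤ 12, interest score 15 + 3 = 18.
Best is Vision, Graphics, and Algorithms with total interest score 23.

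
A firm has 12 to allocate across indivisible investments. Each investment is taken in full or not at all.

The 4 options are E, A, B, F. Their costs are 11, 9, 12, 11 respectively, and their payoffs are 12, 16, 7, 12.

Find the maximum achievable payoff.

Allowing fractional choices, the relaxed optimum would be about 19.3, but investments are indivisible.
F: cost 11 ≤ 12, payoff 12.
A: cost 9 ≤ 12, payoff 16.
E: cost 11 ≤ 12, payoff 12.
Best is A with total payoff 16.

16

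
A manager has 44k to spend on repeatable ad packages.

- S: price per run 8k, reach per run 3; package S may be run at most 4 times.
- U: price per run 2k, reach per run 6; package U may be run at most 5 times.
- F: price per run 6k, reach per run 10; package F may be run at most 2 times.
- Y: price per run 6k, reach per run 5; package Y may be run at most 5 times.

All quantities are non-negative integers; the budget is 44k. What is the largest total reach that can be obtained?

65

5×U, 2×F, and 3×Y: price 40 ≤ 44, reach 5·6 + 2·10 + 3·5 = 65.
4×U, 2×F, and 4×Y: price 44 ≤ 44, reach 4·6 + 2·10 + 4·5 = 64.
Best is 65.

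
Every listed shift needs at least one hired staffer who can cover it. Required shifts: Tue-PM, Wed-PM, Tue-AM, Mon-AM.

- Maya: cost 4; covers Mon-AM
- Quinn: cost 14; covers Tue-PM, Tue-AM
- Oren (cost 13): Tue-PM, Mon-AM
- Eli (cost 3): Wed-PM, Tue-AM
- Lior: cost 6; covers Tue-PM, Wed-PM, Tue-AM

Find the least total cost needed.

10

Choose Maya and Lior: together they cover Tue-PM, Wed-PM, Tue-AM, Mon-AM — every shift.
Total cost: 4 + 6 = 10.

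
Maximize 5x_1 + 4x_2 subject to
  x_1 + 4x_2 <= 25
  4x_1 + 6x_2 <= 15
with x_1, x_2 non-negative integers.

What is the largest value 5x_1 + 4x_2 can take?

15

(x_1,x_2)=(3,0) is feasible, giving 15.
(x_1,x_2)=(2,1) is feasible, giving 14.
(x_1,x_2)=(2,0) is feasible, giving 10.
Maximum is 15 at (x_1,x_2)=(3,0).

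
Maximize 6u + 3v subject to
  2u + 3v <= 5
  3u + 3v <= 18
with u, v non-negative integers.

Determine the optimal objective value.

(u,v)=(2,0): 2·2+3·0=4≤5, 3·2+3·0=6≤18, objective 12.
(u,v)=(1,1): 2·1+3·1=5≤5, 3·1+3·1=6≤18, objective 9.
The best lattice point is (2,0), giving 12.

12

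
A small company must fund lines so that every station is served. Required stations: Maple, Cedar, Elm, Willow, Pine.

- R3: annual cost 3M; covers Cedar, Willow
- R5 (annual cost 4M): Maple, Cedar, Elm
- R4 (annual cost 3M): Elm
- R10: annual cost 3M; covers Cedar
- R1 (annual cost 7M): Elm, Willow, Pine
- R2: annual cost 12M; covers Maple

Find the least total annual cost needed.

The greedy cost-per-new-station heuristic would pick R5, R3, and R1 for 14, but a cheaper cover exists.
Choose R5 and R1: together they cover Maple, Cedar, Elm, Willow, Pine — every station.
Total annual cost: 4 + 7 = 11.
No cover costs less than 11.

11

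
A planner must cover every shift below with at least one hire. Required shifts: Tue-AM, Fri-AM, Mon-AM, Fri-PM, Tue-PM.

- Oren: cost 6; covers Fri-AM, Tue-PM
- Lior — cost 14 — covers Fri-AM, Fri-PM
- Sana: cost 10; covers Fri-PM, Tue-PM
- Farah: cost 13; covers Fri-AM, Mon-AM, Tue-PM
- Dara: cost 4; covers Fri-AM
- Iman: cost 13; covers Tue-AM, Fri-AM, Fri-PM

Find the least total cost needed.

26

This is an integer covering problem.
The greedy cost-per-new-shift heuristic would pick Oren, Iman, and Farah for 32, but a cheaper cover exists.
Choose Farah and Iman: together they cover Tue-AM, Fri-AM, Mon-AM, Fri-PM, Tue-PM — every shift.
Total cost: 13 + 13 = 26.
No cover costs less than 26.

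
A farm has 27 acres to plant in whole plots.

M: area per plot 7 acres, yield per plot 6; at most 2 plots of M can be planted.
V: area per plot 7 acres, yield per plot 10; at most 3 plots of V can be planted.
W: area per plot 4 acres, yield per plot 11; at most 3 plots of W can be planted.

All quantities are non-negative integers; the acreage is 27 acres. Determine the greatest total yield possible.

53

Take 2×V and 3×W: area 26 ≤ 27, yield 2·10 + 3·11 = 53.
W has the best ratio (11/4) and is taken to its limit of 3; remaining capacity is filled optimally with the others.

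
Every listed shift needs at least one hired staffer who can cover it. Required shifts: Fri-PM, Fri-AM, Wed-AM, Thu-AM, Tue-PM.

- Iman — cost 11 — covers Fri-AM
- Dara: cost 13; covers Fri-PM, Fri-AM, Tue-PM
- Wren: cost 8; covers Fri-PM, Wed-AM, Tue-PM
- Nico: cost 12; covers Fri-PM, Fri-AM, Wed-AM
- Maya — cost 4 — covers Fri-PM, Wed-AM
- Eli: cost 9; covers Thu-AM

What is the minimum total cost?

Choose Dara, Maya, and Eli: together they cover Fri-PM, Fri-AM, Wed-AM, Thu-AM, Tue-PM — every shift.
Total cost: 13 + 4 + 9 = 26.
No cover costs less than 26.

26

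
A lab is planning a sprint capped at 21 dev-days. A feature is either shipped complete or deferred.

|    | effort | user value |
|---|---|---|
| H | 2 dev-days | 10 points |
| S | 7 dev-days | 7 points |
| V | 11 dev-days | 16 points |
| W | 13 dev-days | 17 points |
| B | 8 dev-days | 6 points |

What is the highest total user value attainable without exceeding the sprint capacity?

33

Allowing fractional choices, the relaxed optimum would be about 36.5, but features are indivisible.
H + V + B: effort 2 + 11 + 8 = 21 ≤ 21, user value 10 + 16 + 6 = 32.
H + S + V: effort 2 + 7 + 11 = 20 ≤ 21, user value 10 + 7 + 16 = 33.
Best is H, S, and V with total user value 33.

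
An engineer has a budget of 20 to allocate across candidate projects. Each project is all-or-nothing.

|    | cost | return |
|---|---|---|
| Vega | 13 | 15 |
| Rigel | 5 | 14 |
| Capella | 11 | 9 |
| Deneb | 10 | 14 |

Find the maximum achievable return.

This is an integer program with binary decision variables.
Vega + Rigel: cost 13 + 5 = 18 ≤ 20, return 15 + 14 = 29.
Rigel + Deneb: cost 5 + 10 = 15 ≤ 20, return 14 + 14 = 28.
Best is Vega and Rigel with total return 29.

29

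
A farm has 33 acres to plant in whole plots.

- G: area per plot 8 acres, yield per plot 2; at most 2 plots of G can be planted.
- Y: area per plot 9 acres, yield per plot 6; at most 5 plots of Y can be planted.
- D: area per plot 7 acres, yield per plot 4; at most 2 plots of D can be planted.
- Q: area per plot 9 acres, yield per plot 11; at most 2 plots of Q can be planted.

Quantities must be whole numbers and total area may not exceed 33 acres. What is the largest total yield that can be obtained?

2×D and 2×Q: area 32 ≤ 33, yield 2·4 + 2·11 = 30.
1×Y and 2×Q: area 27 ≤ 33, yield 1·6 + 2·11 = 28.
Best is 30.

30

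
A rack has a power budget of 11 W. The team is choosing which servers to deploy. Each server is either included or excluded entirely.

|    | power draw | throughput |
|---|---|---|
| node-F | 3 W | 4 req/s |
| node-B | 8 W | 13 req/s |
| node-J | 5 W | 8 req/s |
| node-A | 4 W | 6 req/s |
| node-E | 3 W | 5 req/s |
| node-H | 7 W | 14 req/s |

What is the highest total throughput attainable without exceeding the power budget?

node-A + node-H: power draw 4 + 7 = 11 ≤ 11, throughput 6 + 14 = 20.
node-E + node-H: power draw 3 + 7 = 10 ≤ 11, throughput 5 + 14 = 19.
Best is node-A and node-H with total throughput 20.

20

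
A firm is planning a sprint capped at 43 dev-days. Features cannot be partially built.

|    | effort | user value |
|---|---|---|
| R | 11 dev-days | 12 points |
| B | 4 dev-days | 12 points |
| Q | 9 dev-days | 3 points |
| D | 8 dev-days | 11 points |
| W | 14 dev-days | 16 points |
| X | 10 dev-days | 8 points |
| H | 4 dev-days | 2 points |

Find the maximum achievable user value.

R + B + D + W: effort 11 + 4 + 8 + 14 = 37 ≤ 43, user value 12 + 12 + 11 + 16 = 51.
R + B + D + W + H: effort 11 + 4 + 8 + 14 + 4 = 41 ≤ 43, user value 12 + 12 + 11 + 16 + 2 = 53.
R + B + W + X + H: effort 11 + 4 + 14 + 10 + 4 = 43 ≤ 43, user value 12 + 12 + 16 + 8 + 2 = 50.
Best is R, B, D, W, and H with total user value 53.

53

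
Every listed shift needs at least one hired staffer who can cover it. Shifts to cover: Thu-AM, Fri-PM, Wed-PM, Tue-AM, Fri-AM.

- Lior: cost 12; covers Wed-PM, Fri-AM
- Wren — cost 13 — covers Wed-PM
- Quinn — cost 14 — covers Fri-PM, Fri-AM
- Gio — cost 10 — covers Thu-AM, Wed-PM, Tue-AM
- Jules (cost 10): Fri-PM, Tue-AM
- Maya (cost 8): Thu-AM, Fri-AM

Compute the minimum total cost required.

24

This is an integer covering problem.
Choose Quinn and Gio: together they cover Thu-AM, Fri-PM, Wed-PM, Tue-AM, Fri-AM — every shift.
Total cost: 14 + 10 = 24.
No cover costs less than 24.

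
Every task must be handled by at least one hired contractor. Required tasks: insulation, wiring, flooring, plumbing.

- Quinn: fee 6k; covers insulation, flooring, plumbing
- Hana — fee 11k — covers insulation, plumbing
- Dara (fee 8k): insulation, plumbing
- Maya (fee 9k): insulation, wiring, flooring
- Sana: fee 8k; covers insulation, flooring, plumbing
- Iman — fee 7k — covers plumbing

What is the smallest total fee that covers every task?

15

This is an integer covering problem.
Choose Quinn and Maya: together they cover insulation, wiring, flooring, plumbing — every task.
Total fee: 6 + 9 = 15.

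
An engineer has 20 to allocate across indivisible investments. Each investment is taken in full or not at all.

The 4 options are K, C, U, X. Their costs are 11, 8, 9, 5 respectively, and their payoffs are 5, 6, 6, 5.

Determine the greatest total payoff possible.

12

Allowing fractional choices, the relaxed optimum would be about 15.7, but investments are indivisible.
U + X: cost 9 + 5 = 14 ≤ 20, payoff 6 + 5 = 11.
C + X: cost 8 + 5 = 13 ≤ 20, payoff 6 + 5 = 11.
C + U: cost 8 + 9 = 17 ≤ 20, payoff 6 + 6 = 12.
Best is C and U with total payoff 12.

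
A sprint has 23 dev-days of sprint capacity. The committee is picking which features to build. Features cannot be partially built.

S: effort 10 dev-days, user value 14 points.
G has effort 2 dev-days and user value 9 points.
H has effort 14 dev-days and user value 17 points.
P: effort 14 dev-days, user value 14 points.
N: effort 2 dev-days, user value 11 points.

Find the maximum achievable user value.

Allowing fractional choices, the relaxed optimum would be about 44.9, but features are indivisible.
S + G + N: effort 10 + 2 + 2 = 14 ≤ 23, user value 14 + 9 + 11 = 34.
G + H + N: effort 2 + 14 + 2 = 18 ≤ 23, user value 9 + 17 + 11 = 37.
Best is G, H, and N with total user value 37.

37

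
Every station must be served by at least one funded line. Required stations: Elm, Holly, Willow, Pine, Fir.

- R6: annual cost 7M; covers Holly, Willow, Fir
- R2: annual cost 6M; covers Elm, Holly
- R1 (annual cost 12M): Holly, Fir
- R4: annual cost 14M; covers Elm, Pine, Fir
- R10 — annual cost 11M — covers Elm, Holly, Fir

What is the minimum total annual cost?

21

This is an integer covering problem.
The greedy cost-per-new-station heuristic would pick R6, R2, and R4 for 27, but a cheaper cover exists.
Choose R6 and R4: together they cover Elm, Holly, Willow, Pine, Fir — every station.
Total annual cost: 7 + 14 = 21.
No cover costs less than 21.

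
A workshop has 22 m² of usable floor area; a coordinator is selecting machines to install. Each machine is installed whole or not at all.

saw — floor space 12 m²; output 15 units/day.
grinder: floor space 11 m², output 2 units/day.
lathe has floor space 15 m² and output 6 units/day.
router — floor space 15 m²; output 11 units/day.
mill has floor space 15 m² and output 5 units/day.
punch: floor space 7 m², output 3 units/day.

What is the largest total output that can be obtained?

18

Allowing fractional choices, the relaxed optimum would be about 22.3, but machines are indivisible.
saw: floor space 12 ≤ 22, output 15.
saw + punch: floor space 12 + 7 = 19 ≤ 22, output 15 + 3 = 18.
Best is saw and punch with total output 18.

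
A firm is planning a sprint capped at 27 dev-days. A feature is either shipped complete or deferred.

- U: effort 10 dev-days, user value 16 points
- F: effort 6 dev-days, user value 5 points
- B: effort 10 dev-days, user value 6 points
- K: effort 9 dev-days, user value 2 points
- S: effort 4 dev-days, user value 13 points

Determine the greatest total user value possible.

35

Treat it as a binary knapsack problem.
U + K + S: effort 10 + 9 + 4 = 23 ≤ 27, user value 16 + 2 + 13 = 31.
U + F + S: effort 10 + 6 + 4 = 20 ≤ 27, user value 16 + 5 + 13 = 34.
U + B + S: effort 10 + 10 + 4 = 24 ≤ 27, user value 16 + 6 + 13 = 35.
Best is U, B, and S with total user value 35.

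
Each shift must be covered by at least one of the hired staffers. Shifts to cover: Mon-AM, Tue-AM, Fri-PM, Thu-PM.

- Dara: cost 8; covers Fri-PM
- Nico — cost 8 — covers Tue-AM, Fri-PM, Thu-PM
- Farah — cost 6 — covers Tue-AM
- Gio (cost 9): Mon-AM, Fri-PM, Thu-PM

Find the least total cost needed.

15

This is an integer covering problem.
The greedy cost-per-new-shift heuristic would pick Nico and Gio for 17, but a cheaper cover exists.
Choose Farah and Gio: together they cover Mon-AM, Tue-AM, Fri-PM, Thu-PM — every shift.
Total cost: 6 + 9 = 15.
No cover costs less than 15.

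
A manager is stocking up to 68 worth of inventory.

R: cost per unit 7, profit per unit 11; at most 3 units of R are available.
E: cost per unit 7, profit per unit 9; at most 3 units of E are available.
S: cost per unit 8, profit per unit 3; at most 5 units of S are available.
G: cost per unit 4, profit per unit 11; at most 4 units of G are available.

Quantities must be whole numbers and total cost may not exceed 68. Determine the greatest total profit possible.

107

3×R, 3×E, 1×S, and 4×G: cost 66 ≤ 68, profit 3·11 + 3·9 + 1·3 + 4·11 = 107.
3×R, 3×E, and 4×G: cost 58 ≤ 68, profit 3·11 + 3·9 + 4·11 = 104.
Best is 107.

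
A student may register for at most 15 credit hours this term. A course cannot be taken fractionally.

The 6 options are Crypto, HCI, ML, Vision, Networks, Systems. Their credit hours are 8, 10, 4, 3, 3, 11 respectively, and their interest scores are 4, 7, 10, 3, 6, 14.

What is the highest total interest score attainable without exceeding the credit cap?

This is a 0-1 knapsack instance.
ML + Systems: credit hours 4 + 11 = 15 ≤ 15, interest score 10 + 14 = 24.
Networks + Systems: credit hours 3 + 11 = 14 ≤ 15, interest score 6 + 14 = 20.
Crypto + ML + Networks: credit hours 8 + 4 + 3 = 15 ≤ 15, interest score 4 + 10 + 6 = 20.
Best is ML and Systems with total interest score 24.

24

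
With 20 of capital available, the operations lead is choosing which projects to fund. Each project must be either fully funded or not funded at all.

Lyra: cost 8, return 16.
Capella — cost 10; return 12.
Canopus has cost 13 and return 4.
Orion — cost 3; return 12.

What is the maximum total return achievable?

Treat it as a binary knapsack problem.
Lyra + Orion: cost 8 + 3 = 11 ≤ 20, return 16 + 12 = 28.
Capella + Orion: cost 10 + 3 = 13 ≤ 20, return 12 + 12 = 24.
Lyra + Capella: cost 8 + 10 = 18 ≤ 20, return 16 + 12 = 28.
The maximum return is 28; one optimal choice is Lyra and Orion.

28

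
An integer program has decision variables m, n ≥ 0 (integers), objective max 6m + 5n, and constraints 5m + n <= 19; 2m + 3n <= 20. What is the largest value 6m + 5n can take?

(m,n)=(3,4): 5·3+1·4=19≤19, 2·3+3·4=18≤20, objective 38.
(m,n)=(2,5): 5·2+1·5=15≤19, 2·2+3·5=19≤20, objective 37.
Maximum is 38 at (m,n)=(3,4).

38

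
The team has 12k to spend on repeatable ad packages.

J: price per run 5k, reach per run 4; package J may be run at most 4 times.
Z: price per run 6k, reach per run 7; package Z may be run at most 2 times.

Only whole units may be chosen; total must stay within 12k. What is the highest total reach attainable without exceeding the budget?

14

1×J and 1×Z: price 11 ≤ 12, reach 1·4 + 1·7 = 11.
2×Z: price 12 ≤ 12, reach 2·7 = 14.
Best is 14.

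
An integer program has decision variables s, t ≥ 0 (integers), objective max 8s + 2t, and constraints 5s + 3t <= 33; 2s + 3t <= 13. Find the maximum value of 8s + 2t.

Relaxing integrality, the LP optimum is 52.00 at (s,t) = (6.5, 0), which is not an integer point.
(s,t)=(6,0): 5·6+3·0=30≤33, 2·6+3·0=12≤13, objective 48.
(s,t)=(5,1): 5·5+3·1=28≤33, 2·5+3·1=13≤13, objective 42.
(s,t)=(5,0): 5·5+3·0=25≤33, 2·5+3·0=10≤13, objective 40.
The best lattice point is (6,0), giving 48.

48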